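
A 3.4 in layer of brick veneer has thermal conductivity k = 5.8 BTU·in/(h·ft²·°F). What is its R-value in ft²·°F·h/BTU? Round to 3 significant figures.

0.586 ft²·°F·h/BTU

R = L/k = 3.4/5.8 = 0.5862 ft²·°F·h/BTU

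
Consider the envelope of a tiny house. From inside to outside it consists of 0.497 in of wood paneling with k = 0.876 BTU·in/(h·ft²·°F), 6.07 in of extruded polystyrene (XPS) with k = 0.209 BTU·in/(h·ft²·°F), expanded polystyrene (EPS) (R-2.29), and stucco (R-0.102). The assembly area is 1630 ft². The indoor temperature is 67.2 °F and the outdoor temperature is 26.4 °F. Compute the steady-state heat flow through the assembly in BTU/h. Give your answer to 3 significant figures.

2080 BTU/h

0.497/0.876 = 0.5674
6.07/0.209 = 29.04
R_total = 0.5674 + 29.04 + 2.29 + 0.102 = 32 ft²·°F·h/BTU
Q = A·ΔT/R = 1630 × (67.2 − 26.4) / 32 = 2078 BTU/h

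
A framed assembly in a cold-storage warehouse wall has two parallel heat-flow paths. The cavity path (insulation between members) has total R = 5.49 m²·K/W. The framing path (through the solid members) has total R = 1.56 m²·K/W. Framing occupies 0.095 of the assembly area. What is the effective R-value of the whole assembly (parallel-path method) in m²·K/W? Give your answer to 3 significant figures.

U_eff = 0.905/5.49 + 0.095/1.56 = 0.1648 + 0.0609 = 0.2257
R_eff = 1/U_eff = 4.43 m²·K/W

4.43 m²·K/W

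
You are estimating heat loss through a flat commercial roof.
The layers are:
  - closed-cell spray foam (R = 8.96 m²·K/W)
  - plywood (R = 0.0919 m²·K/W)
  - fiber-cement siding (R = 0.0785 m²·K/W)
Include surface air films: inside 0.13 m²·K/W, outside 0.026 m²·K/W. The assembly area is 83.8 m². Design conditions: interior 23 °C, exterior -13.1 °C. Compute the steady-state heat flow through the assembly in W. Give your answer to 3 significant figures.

R_total = 0.13 + 8.96 + 0.0919 + 0.0785 + 0.026 = 9.286 m²·K/W
Q = A·ΔT/R = 83.8 × (23 − (-13.1)) / 9.286 = 325.8 W

326 W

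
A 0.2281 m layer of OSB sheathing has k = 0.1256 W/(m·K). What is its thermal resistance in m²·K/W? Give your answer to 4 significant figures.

R = L/k = 0.2281/0.1256 = 1.8161 m²·K/W

1.816 m²·K/W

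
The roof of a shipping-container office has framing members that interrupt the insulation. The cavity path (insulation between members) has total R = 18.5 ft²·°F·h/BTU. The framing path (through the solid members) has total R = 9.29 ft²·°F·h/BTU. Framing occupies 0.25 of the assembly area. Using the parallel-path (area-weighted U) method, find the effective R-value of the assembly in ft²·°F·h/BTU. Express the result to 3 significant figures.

14.8 ft²·°F·h/BTU

U_eff = 0.75/18.5 + 0.25/9.29 = 0.04054 + 0.02691 = 0.06745
R_eff = 1/U_eff = 14.83 ft²·°F·h/BTU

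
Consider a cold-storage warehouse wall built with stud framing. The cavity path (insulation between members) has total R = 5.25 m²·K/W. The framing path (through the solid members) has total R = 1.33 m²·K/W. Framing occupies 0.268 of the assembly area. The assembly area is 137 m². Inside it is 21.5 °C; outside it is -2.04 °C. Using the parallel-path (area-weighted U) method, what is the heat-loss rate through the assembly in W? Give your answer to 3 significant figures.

U_eff = 0.732/5.25 + 0.268/1.33 = 0.1394 + 0.2015 = 0.3409
R_eff = 1/U_eff = 2.933 m²·K/W
Q = 137 × (21.5 − (-2.04)) / 2.933 = 1099 W

1100 W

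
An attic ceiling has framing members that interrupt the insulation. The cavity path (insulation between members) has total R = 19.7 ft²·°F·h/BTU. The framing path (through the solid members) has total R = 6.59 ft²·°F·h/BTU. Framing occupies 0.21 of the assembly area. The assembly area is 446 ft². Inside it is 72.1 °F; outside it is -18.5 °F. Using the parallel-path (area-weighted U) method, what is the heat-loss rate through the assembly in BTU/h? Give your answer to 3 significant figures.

U_eff = 0.79/19.7 + 0.21/6.59 = 0.0401 + 0.03187 = 0.07197
R_eff = 1/U_eff = 13.9 ft²·°F·h/BTU
Q = 446 × (72.1 − (-18.5)) / 13.9 = 2908 BTU/h

2910 BTU/h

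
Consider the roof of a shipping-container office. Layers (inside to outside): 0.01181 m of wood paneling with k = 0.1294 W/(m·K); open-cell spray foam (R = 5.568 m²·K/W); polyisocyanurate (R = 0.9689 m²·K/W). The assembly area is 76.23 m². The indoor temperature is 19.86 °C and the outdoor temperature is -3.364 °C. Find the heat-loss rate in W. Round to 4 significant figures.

267.1 W

0.01181/0.1294 = 0.091267
R_total = 0.091267 + 5.568 + 0.9689 = 6.6282 m²·K/W
Q = A·ΔT/R = 76.23 × (19.86 − (-3.364)) / 6.6282 = 267.1 W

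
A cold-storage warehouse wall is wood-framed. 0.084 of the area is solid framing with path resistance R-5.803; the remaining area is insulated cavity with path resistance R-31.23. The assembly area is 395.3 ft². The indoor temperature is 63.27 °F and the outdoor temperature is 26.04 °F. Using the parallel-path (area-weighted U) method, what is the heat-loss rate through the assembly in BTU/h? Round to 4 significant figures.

644.7 BTU/h

U_eff = 0.916/31.23 + 0.084/5.803 = 0.029331 + 0.014475 = 0.043806
R_eff = 1/U_eff = 22.828 ft²·°F·h/BTU
Q = 395.3 × (63.27 − 26.04) / 22.828 = 644.69 BTU/h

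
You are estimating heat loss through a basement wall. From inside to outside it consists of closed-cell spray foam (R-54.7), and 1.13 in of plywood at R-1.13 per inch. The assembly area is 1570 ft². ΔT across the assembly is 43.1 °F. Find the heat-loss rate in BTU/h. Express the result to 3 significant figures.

1.13 × 1.13 = 1.277
R_total = 54.7 + 1.277 = 55.98 ft²·°F·h/BTU
Q = A·ΔT/R = 1570 × 43.1 / 55.98 = 1209 BTU/h

1210 BTU/h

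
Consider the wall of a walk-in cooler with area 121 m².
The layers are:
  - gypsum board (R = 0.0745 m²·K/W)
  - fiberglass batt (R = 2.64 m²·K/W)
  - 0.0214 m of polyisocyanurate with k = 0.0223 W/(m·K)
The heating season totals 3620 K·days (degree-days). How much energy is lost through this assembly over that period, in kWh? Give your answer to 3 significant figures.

2860 kWh

0.0214/0.0223 = 0.9596
R_total = 0.0745 + 2.64 + 0.9596 = 3.674 m²·K/W
E = A × HDD × 24 / R / 1000 = 121 × 3620 × 24 / 3.674 / 1000 = 2861 kWh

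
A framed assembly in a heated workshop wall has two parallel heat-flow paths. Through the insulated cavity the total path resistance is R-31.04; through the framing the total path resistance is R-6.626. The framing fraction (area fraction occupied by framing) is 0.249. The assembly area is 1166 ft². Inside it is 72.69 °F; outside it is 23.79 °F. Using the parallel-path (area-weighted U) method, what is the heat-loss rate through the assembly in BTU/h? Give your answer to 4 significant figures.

U_eff = 0.751/31.04 + 0.249/6.626 = 0.024195 + 0.037579 = 0.061774
R_eff = 1/U_eff = 16.188 ft²·°F·h/BTU
Q = 1166 × (72.69 − 23.79) / 16.188 = 3522.2 BTU/h

3522 BTU/h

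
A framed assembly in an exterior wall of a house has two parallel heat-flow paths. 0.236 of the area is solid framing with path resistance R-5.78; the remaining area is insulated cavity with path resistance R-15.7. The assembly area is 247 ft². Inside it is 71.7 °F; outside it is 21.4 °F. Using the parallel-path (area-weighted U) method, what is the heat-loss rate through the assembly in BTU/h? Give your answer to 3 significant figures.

1110 BTU/h

U_eff = 0.764/15.7 + 0.236/5.78 = 0.04866 + 0.04083 = 0.08949
R_eff = 1/U_eff = 11.17 ft²·°F·h/BTU
Q = 247 × (71.7 − 21.4) / 11.17 = 1112 BTU/h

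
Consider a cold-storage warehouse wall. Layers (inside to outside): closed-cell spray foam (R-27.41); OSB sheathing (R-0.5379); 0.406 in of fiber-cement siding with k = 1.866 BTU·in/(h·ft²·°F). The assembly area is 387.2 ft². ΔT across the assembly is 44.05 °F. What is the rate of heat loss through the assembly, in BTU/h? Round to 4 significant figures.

0.406/1.866 = 0.21758
R_total = 27.41 + 0.5379 + 0.21758 = 28.165 ft²·°F·h/BTU
Q = A·ΔT/R = 387.2 × 44.05 / 28.165 = 605.57 BTU/h

605.6 BTU/h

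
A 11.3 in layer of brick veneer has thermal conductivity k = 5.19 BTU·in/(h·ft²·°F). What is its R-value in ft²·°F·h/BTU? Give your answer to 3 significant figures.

2.18 ft²·°F·h/BTU

R = L/k = 11.3/5.19 = 2.177 ft²·°F·h/BTU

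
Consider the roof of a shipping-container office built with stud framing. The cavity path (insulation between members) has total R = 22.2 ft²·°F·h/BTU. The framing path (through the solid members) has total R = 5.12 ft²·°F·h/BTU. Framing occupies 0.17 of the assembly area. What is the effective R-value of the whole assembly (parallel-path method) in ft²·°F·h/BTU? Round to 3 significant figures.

U_eff = 0.83/22.2 + 0.17/5.12 = 0.03739 + 0.0332 = 0.07059
R_eff = 1/U_eff = 14.17 ft²·°F·h/BTU

14.2 ft²·°F·h/BTU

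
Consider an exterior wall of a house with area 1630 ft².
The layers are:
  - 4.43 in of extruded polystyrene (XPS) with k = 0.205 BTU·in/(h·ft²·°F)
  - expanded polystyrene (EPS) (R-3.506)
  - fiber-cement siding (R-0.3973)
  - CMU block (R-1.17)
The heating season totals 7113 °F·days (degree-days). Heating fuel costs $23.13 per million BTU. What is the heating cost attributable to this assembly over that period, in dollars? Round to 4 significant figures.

241.2 dollars

4.43/0.205 = 21.61
R_total = 21.61 + 3.506 + 0.3973 + 1.17 = 26.683 ft²·°F·h/BTU
E = A × HDD × 24 / R = 1630 × 7113 × 24 / 26.683 = 10428000 BTU
Cost = 10428000/10⁶ × 23.13 = $241.21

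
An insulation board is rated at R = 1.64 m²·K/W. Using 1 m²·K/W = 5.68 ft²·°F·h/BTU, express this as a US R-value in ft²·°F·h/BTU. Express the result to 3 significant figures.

9.32 ft²·°F·h/BTU

R_US = 1.64 × 5.68 = 9.315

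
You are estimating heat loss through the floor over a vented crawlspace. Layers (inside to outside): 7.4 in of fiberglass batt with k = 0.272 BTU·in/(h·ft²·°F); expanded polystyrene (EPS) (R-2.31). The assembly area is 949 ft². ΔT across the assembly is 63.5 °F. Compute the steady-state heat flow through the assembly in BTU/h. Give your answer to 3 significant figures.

2040 BTU/h

7.4/0.272 = 27.21
R_total = 27.21 + 2.31 = 29.52 ft²·°F·h/BTU
Q = A·ΔT/R = 949 × 63.5 / 29.52 = 2042 BTU/h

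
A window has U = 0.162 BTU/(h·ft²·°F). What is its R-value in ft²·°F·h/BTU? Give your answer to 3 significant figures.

R = 1/U = 1/0.162 = 6.173

6.17 ft²·°F·h/BTU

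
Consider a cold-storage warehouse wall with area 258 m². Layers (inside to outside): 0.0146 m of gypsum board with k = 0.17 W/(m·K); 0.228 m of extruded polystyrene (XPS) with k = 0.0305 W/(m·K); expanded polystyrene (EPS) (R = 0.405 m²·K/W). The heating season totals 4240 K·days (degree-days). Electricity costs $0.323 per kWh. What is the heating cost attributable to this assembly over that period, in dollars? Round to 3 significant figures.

1060 dollars

0.0146/0.17 = 0.08588
0.228/0.0305 = 7.475
R_total = 0.08588 + 7.475 + 0.405 = 7.966 m²·K/W
E = A × HDD × 24 / R / 1000 = 258 × 4240 × 24 / 7.966 / 1000 = 3296 kWh
Cost = 3296 × 0.323 = $1064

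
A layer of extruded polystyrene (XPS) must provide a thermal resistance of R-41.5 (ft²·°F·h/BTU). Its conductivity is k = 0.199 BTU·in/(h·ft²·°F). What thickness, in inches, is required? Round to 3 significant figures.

8.26 in

L = R × k = 41.5 × 0.199 = 8.258 in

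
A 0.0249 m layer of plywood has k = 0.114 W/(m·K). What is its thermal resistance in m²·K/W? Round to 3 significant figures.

0.218 m²·K/W

R = L/k = 0.0249/0.114 = 0.2184 m²·K/W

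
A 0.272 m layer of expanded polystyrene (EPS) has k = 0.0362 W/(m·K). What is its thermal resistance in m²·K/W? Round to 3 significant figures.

R = L/k = 0.272/0.0362 = 7.514 m²·K/W

7.51 m²·K/W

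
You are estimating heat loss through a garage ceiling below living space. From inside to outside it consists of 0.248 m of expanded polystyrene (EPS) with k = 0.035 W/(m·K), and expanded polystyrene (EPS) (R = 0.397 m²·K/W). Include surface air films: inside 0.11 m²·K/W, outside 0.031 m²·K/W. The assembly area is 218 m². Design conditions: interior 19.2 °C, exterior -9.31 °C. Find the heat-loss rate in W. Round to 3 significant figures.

0.248/0.035 = 7.086
R_total = 0.11 + 7.086 + 0.397 + 0.031 = 7.624 m²·K/W
Q = A·ΔT/R = 218 × (19.2 − (-9.31)) / 7.624 = 815.2 W

815 W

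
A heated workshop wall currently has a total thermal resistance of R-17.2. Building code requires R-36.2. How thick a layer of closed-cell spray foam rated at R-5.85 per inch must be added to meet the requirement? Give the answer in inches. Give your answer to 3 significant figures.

3.25 in

ΔR = 36.2 − 17.2 = 19 ft²·°F·h/BTU
L = ΔR / (R/in) = 19/5.85 = 3.248 in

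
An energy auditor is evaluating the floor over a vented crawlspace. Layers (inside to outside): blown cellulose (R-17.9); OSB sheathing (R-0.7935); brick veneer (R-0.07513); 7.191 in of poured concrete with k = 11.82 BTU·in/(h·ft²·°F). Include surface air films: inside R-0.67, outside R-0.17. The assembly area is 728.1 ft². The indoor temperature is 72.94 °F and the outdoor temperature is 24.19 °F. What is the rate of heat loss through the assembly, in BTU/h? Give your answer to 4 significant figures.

1756 BTU/h

7.191/11.82 = 0.60838
R_total = 0.67 + 17.9 + 0.7935 + 0.07513 + 0.60838 + 0.17 = 20.217 ft²·°F·h/BTU
Q = A·ΔT/R = 728.1 × (72.94 − 24.19) / 20.217 = 1755.7 BTU/h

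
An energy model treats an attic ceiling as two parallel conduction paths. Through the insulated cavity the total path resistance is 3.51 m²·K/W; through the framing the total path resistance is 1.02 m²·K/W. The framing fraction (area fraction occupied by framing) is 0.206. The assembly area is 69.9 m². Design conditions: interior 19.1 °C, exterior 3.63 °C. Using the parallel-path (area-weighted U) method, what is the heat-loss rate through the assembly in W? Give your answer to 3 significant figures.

U_eff = 0.794/3.51 + 0.206/1.02 = 0.2262 + 0.202 = 0.4282
R_eff = 1/U_eff = 2.336 m²·K/W
Q = 69.9 × (19.1 − 3.63) / 2.336 = 463 W

463 W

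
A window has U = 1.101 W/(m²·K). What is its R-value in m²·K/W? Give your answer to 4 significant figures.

R = 1/U = 1/1.101 = 0.90827

0.9083 m²·K/W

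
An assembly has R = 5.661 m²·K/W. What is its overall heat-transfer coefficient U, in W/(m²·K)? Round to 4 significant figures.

0.1766 W/(m²·K)

U = 1/R = 1/5.661 = 0.17665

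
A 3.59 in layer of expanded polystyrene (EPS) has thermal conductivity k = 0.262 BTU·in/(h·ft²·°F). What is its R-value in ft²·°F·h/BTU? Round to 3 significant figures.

13.7 ft²·°F·h/BTU

R = L/k = 3.59/0.262 = 13.7 ft²·°F·h/BTU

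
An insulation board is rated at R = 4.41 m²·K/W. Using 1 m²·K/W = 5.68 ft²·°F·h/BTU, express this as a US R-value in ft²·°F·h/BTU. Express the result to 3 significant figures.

R_US = 4.41 × 5.68 = 25.05

25.0 ft²·°F·h/BTU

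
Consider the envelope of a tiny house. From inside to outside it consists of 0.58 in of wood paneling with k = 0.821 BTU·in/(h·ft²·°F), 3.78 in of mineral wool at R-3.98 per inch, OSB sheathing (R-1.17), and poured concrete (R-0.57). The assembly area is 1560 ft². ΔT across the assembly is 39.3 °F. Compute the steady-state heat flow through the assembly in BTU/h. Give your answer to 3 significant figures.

0.58/0.821 = 0.7065
3.78 × 3.98 = 15.04
R_total = 0.7065 + 15.04 + 1.17 + 0.57 = 17.49 ft²·°F·h/BTU
Q = A·ΔT/R = 1560 × 39.3 / 17.49 = 3505 BTU/h

3510 BTU/h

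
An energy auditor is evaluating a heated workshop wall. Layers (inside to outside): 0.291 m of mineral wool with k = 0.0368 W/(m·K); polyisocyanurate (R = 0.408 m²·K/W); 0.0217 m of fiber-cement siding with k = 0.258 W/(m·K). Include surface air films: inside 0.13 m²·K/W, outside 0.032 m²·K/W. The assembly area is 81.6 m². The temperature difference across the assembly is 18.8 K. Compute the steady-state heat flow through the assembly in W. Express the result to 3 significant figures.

0.291/0.0368 = 7.908
0.0217/0.258 = 0.08411
R_total = 0.13 + 7.908 + 0.408 + 0.08411 + 0.032 = 8.562 m²·K/W
Q = A·ΔT/R = 81.6 × 18.8 / 8.562 = 179.2 W

179 W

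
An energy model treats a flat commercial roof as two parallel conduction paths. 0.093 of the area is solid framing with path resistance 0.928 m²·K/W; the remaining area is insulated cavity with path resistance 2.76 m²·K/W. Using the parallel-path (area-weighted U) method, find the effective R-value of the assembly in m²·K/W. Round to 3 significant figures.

U_eff = 0.907/2.76 + 0.093/0.928 = 0.3286 + 0.1002 = 0.4288
R_eff = 1/U_eff = 2.332 m²·K/W

2.33 m²·K/W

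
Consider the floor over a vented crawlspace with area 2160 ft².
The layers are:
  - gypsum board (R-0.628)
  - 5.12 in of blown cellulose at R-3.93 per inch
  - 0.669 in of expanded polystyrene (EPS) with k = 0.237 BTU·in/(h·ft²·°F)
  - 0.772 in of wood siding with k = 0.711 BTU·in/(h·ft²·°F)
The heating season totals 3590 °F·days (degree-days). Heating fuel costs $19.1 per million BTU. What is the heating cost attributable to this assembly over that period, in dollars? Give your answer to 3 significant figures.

5.12 × 3.93 = 20.12
0.669/0.237 = 2.823
0.772/0.711 = 1.086
R_total = 0.628 + 20.12 + 2.823 + 1.086 = 24.66 ft²·°F·h/BTU
E = A × HDD × 24 / R = 2160 × 3590 × 24 / 24.66 = 7547000 BTU
Cost = 7547000/10⁶ × 19.1 = $144.2

144 dollars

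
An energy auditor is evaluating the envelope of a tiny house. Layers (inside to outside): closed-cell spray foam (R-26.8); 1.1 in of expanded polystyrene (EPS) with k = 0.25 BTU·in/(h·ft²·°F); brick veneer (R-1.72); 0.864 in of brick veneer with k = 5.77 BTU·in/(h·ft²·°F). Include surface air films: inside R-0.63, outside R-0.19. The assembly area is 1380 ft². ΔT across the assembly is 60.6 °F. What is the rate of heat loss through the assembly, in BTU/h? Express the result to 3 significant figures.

1.1/0.25 = 4.4
0.864/5.77 = 0.1497
R_total = 0.63 + 26.8 + 4.4 + 1.72 + 0.1497 + 0.19 = 33.89 ft²·°F·h/BTU
Q = A·ΔT/R = 1380 × 60.6 / 33.89 = 2468 BTU/h

2470 BTU/h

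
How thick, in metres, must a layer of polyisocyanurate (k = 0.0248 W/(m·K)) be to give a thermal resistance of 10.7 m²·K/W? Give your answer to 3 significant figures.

0.265 m

L = R·k = 10.7 × 0.0248 = 0.2654 m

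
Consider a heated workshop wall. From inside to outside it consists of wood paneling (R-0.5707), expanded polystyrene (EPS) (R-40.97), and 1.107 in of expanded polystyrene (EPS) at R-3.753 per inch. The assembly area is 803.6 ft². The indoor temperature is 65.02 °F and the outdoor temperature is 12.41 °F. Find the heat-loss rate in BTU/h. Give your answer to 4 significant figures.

1.107 × 3.753 = 4.1546
R_total = 0.5707 + 40.97 + 4.1546 = 45.695 ft²·°F·h/BTU
Q = A·ΔT/R = 803.6 × (65.02 − 12.41) / 45.695 = 925.2 BTU/h

925.2 BTU/h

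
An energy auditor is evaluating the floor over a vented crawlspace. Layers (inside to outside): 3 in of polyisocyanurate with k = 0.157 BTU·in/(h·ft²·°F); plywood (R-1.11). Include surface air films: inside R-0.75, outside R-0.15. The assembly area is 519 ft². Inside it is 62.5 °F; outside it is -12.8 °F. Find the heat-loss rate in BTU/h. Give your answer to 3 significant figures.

1850 BTU/h

3/0.157 = 19.11
R_total = 0.75 + 19.11 + 1.11 + 0.15 = 21.12 ft²·°F·h/BTU
Q = A·ΔT/R = 519 × (62.5 − (-12.8)) / 21.12 = 1851 BTU/h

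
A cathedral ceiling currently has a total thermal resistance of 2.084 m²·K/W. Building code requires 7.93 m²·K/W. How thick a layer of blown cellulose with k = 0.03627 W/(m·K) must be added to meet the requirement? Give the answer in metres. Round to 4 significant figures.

ΔR = 7.93 − 2.084 = 5.846 m²·K/W
L = ΔR × k = 5.846 × 0.03627 = 0.21203 m

0.2120 m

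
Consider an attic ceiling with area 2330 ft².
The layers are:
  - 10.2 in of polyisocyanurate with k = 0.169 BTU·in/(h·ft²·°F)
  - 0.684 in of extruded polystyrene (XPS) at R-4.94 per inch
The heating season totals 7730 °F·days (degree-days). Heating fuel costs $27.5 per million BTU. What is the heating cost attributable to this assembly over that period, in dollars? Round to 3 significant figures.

10.2/0.169 = 60.36
0.684 × 4.94 = 3.379
R_total = 60.36 + 3.379 = 63.73 ft²·°F·h/BTU
E = A × HDD × 24 / R = 2330 × 7730 × 24 / 63.73 = 6782000 BTU
Cost = 6782000/10⁶ × 27.5 = $186.5

187 dollars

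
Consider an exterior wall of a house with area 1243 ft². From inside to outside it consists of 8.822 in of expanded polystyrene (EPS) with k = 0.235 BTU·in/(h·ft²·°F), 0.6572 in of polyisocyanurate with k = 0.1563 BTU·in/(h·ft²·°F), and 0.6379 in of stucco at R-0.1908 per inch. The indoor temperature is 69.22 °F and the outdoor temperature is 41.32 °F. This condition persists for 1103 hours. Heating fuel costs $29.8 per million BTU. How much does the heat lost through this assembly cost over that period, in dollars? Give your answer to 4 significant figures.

27.23 dollars

8.822/0.235 = 37.54
0.6572/0.1563 = 4.2047
0.6379 × 0.1908 = 0.12171
R_total = 37.54 + 4.2047 + 0.12171 = 41.867 ft²·°F·h/BTU
Q = 1243 × (69.22 − 41.32) / 41.867 = 828.33 BTU/h
E = 828.33 × 1103 = 913650 BTU
Cost = 913650/10⁶ × 29.8 = $27.227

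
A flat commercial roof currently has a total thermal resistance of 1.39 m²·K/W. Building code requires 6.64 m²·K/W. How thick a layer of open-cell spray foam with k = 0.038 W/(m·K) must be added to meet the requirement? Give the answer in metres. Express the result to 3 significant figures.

ΔR = 6.64 − 1.39 = 5.25 m²·K/W
L = ΔR × k = 5.25 × 0.038 = 0.1995 m

0.199 m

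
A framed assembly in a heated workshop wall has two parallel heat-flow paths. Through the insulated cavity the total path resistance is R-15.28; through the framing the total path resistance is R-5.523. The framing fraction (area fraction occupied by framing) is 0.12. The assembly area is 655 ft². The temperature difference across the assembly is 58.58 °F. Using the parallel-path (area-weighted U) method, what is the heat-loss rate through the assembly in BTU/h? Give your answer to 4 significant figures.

3043 BTU/h

U_eff = 0.88/15.28 + 0.12/5.523 = 0.057592 + 0.021727 = 0.079319
R_eff = 1/U_eff = 12.607 ft²·°F·h/BTU
Q = 655 × 58.58 / 12.607 = 3043.5 BTU/h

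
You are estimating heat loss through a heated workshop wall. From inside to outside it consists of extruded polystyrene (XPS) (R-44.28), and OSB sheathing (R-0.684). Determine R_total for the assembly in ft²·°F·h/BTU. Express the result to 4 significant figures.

R_total = 44.28 + 0.684 = 44.964 ft²·°F·h/BTU

44.96 ft²·°F·h/BTU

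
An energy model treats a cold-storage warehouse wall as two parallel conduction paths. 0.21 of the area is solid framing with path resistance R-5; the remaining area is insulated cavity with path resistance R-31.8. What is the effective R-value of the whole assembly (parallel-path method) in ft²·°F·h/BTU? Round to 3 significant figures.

U_eff = 0.79/31.8 + 0.21/5 = 0.02484 + 0.042 = 0.06684
R_eff = 1/U_eff = 14.96 ft²·°F·h/BTU

15.0 ft²·°F·h/BTU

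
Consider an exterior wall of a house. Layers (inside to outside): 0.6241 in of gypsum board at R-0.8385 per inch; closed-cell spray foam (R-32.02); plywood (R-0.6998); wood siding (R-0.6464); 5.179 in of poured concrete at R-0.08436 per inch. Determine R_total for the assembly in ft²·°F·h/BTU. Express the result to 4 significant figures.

0.6241 × 0.8385 = 0.52331
5.179 × 0.08436 = 0.4369
R_total = 0.52331 + 32.02 + 0.6998 + 0.6464 + 0.4369 = 34.326 ft²·°F·h/BTU

34.33 ft²·°F·h/BTU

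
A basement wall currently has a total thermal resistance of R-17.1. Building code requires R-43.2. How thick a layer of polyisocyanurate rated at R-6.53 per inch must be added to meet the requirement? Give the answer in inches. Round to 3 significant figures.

4.00 in

ΔR = 43.2 − 17.1 = 26.1 ft²·°F·h/BTU
L = ΔR / (R/in) = 26.1/6.53 = 3.997 in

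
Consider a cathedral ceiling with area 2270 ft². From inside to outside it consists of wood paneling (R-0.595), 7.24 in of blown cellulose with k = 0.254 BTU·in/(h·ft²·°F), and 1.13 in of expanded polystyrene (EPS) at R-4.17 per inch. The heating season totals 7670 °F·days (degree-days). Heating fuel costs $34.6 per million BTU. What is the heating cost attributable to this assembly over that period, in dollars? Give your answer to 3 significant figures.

428 dollars

7.24/0.254 = 28.5
1.13 × 4.17 = 4.712
R_total = 0.595 + 28.5 + 4.712 = 33.81 ft²·°F·h/BTU
E = A × HDD × 24 / R = 2270 × 7670 × 24 / 33.81 = 12360000 BTU
Cost = 12360000/10⁶ × 34.6 = $427.6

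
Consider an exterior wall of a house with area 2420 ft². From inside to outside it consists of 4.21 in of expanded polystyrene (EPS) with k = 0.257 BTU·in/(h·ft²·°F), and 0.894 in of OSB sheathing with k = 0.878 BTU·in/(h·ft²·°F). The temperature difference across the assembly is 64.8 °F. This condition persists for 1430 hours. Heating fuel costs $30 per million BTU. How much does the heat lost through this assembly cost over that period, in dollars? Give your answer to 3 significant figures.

4.21/0.257 = 16.38
0.894/0.878 = 1.018
R_total = 16.38 + 1.018 = 17.4 ft²·°F·h/BTU
Q = 2420 × 64.8 / 17.4 = 9013 BTU/h
E = 9013 × 1430 = 12890000 BTU
Cost = 12890000/10⁶ × 30 = $386.6

387 dollars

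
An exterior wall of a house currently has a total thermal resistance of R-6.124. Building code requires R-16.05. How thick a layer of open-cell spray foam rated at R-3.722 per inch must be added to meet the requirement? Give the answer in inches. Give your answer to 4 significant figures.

2.667 in

ΔR = 16.05 − 6.124 = 9.926 ft²·°F·h/BTU
L = ΔR / (R/in) = 9.926/3.722 = 2.6668 in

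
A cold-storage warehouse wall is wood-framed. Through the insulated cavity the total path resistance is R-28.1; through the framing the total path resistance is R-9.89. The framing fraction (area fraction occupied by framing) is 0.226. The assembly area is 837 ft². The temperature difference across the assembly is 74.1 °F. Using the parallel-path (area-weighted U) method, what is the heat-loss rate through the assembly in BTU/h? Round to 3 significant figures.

U_eff = 0.774/28.1 + 0.226/9.89 = 0.02754 + 0.02285 = 0.0504
R_eff = 1/U_eff = 19.84 ft²·°F·h/BTU
Q = 837 × 74.1 / 19.84 = 3126 BTU/h

3130 BTU/h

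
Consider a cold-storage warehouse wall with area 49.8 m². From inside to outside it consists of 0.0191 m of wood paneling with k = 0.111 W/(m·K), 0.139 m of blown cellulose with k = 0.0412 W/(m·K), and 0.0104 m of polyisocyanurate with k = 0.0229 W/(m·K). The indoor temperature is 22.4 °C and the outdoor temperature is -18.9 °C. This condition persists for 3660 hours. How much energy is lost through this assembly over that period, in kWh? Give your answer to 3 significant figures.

1880 kWh

0.0191/0.111 = 0.1721
0.139/0.0412 = 3.374
0.0104/0.0229 = 0.4541
R_total = 0.1721 + 3.374 + 0.4541 = 4 m²·K/W
Q = 49.8 × (22.4 − (-18.9)) / 4 = 514.2 W
E = 514.2 W × 3660 h / 1000 = 1882 kWh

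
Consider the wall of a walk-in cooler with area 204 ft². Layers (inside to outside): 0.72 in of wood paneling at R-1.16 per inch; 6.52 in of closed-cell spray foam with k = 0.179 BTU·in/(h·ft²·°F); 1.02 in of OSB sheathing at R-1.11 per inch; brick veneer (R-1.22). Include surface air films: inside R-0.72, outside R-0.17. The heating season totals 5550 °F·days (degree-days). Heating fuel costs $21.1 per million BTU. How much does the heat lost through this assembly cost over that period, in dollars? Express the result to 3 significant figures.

0.72 × 1.16 = 0.8352
6.52/0.179 = 36.42
1.02 × 1.11 = 1.132
R_total = 0.72 + 0.8352 + 36.42 + 1.132 + 1.22 + 0.17 = 40.5 ft²·°F·h/BTU
E = A × HDD × 24 / R = 204 × 5550 × 24 / 40.5 = 670900 BTU
Cost = 670900/10⁶ × 21.1 = $14.16

14.2 dollars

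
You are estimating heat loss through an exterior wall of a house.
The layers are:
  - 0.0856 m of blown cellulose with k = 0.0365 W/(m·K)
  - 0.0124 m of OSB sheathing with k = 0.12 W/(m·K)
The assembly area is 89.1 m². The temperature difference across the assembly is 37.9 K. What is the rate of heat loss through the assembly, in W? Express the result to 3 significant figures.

1380 W

0.0856/0.0365 = 2.345
0.0124/0.12 = 0.1033
R_total = 2.345 + 0.1033 = 2.449 m²·K/W
Q = A·ΔT/R = 89.1 × 37.9 / 2.449 = 1379 W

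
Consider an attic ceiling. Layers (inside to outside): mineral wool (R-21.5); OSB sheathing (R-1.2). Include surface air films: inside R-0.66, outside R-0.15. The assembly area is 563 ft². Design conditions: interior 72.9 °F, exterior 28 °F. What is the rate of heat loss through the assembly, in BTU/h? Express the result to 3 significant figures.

R_total = 0.66 + 21.5 + 1.2 + 0.15 = 23.51 ft²·°F·h/BTU
Q = A·ΔT/R = 563 × (72.9 − 28) / 23.51 = 1075 BTU/h

1080 BTU/h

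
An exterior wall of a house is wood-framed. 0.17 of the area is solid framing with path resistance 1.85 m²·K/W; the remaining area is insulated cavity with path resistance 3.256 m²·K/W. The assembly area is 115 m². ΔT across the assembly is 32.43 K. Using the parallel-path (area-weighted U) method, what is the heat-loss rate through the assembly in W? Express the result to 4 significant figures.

U_eff = 0.83/3.256 + 0.17/1.85 = 0.25491 + 0.091892 = 0.34681
R_eff = 1/U_eff = 2.8835 m²·K/W
Q = 115 × 32.43 / 2.8835 = 1293.4 W

1293 W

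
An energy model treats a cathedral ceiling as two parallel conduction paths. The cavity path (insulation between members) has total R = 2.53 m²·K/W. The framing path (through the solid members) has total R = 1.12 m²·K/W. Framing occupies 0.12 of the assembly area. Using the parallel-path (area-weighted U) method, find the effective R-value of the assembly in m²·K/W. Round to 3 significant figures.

2.20 m²·K/W

U_eff = 0.88/2.53 + 0.12/1.12 = 0.3478 + 0.1071 = 0.455
R_eff = 1/U_eff = 2.198 m²·K/W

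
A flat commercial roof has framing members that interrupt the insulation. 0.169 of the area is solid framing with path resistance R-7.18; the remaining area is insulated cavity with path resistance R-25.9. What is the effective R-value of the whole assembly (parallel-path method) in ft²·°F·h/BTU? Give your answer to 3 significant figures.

U_eff = 0.831/25.9 + 0.169/7.18 = 0.03208 + 0.02354 = 0.05562
R_eff = 1/U_eff = 17.98 ft²·°F·h/BTU

18.0 ft²·°F·h/BTU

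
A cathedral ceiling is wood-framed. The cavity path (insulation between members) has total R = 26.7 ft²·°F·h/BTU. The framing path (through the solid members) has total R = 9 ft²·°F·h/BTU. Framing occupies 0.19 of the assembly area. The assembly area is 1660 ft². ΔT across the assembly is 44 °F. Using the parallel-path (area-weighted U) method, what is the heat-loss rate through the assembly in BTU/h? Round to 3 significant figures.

U_eff = 0.81/26.7 + 0.19/9 = 0.03034 + 0.02111 = 0.05145
R_eff = 1/U_eff = 19.44 ft²·°F·h/BTU
Q = 1660 × 44 / 19.44 = 3758 BTU/h

3760 BTU/h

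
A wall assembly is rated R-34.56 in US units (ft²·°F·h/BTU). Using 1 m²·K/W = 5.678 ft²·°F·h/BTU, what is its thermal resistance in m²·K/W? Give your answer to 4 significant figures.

6.087 m²·K/W

R_SI = 34.56/5.678 = 6.0867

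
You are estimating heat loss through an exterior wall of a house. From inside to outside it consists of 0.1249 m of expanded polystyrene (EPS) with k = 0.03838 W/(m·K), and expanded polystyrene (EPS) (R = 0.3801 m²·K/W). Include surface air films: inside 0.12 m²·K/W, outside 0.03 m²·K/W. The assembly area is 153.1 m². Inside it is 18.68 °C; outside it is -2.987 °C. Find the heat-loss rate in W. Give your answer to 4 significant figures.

0.1249/0.03838 = 3.2543
R_total = 0.12 + 3.2543 + 0.3801 + 0.03 = 3.7844 m²·K/W
Q = A·ΔT/R = 153.1 × (18.68 − (-2.987)) / 3.7844 = 876.55 W

876.6 W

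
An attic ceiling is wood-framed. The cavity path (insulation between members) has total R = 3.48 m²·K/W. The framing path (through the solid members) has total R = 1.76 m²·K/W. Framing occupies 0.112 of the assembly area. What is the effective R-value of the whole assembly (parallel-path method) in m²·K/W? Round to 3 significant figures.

U_eff = 0.888/3.48 + 0.112/1.76 = 0.2552 + 0.06364 = 0.3188
R_eff = 1/U_eff = 3.137 m²·K/W

3.14 m²·K/W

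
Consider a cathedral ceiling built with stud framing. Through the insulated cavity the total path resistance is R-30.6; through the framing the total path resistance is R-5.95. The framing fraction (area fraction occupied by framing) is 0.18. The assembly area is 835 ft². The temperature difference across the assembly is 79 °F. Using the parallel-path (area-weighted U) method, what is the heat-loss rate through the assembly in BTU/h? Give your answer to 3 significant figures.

3760 BTU/h

U_eff = 0.82/30.6 + 0.18/5.95 = 0.0268 + 0.03025 = 0.05705
R_eff = 1/U_eff = 17.53 ft²·°F·h/BTU
Q = 835 × 79 / 17.53 = 3763 BTU/h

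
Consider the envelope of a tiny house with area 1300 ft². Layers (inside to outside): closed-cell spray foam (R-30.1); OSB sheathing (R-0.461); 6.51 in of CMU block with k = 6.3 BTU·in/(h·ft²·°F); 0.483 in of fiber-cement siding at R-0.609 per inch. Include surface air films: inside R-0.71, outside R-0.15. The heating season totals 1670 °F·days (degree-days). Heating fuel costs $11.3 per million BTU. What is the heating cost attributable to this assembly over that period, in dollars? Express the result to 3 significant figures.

6.51/6.3 = 1.033
0.483 × 0.609 = 0.2941
R_total = 0.71 + 30.1 + 0.461 + 1.033 + 0.2941 + 0.15 = 32.75 ft²·°F·h/BTU
E = A × HDD × 24 / R = 1300 × 1670 × 24 / 32.75 = 1591000 BTU
Cost = 1591000/10⁶ × 11.3 = $17.98

18.0 dollars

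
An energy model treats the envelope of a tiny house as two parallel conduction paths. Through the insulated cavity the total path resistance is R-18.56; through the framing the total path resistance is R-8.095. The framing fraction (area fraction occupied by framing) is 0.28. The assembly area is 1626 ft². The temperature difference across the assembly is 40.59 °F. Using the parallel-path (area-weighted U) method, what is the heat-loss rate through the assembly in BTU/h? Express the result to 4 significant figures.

U_eff = 0.72/18.56 + 0.28/8.095 = 0.038793 + 0.034589 = 0.073382
R_eff = 1/U_eff = 13.627 ft²·°F·h/BTU
Q = 1626 × 40.59 / 13.627 = 4843.2 BTU/h

4843 BTU/h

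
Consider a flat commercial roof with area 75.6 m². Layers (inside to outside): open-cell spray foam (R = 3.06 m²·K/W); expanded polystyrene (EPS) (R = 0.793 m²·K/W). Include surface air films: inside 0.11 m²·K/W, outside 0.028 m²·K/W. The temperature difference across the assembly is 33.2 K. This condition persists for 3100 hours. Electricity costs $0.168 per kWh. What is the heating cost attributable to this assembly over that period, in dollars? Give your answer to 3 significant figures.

R_total = 0.11 + 3.06 + 0.793 + 0.028 = 3.991 m²·K/W
Q = 75.6 × 33.2 / 3.991 = 628.9 W
E = 628.9 W × 3100 h / 1000 = 1950 kWh
Cost = 1950 × 0.168 = $327.5

328 dollars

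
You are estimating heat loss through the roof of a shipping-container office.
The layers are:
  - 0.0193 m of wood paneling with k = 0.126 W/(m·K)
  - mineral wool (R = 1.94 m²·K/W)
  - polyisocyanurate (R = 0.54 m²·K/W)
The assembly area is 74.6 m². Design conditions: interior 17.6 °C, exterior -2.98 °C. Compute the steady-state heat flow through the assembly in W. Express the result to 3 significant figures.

0.0193/0.126 = 0.1532
R_total = 0.1532 + 1.94 + 0.54 = 2.633 m²·K/W
Q = A·ΔT/R = 74.6 × (17.6 − (-2.98)) / 2.633 = 583 W

583 W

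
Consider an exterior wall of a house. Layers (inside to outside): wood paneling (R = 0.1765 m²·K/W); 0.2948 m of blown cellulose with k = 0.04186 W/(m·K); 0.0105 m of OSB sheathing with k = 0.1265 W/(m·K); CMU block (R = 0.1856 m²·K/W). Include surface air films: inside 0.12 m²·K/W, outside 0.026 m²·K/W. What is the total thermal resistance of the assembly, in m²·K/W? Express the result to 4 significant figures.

0.2948/0.04186 = 7.0425
0.0105/0.1265 = 0.083004
R_total = 0.12 + 0.1765 + 7.0425 + 0.083004 + 0.1856 + 0.026 = 7.6336 m²·K/W

7.634 m²·K/W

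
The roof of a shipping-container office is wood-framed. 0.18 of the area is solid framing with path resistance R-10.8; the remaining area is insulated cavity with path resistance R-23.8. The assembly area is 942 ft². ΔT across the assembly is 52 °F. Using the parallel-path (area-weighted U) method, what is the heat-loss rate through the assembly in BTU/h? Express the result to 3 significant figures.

U_eff = 0.82/23.8 + 0.18/10.8 = 0.03445 + 0.01667 = 0.05112
R_eff = 1/U_eff = 19.56 ft²·°F·h/BTU
Q = 942 × 52 / 19.56 = 2504 BTU/h

2500 BTU/h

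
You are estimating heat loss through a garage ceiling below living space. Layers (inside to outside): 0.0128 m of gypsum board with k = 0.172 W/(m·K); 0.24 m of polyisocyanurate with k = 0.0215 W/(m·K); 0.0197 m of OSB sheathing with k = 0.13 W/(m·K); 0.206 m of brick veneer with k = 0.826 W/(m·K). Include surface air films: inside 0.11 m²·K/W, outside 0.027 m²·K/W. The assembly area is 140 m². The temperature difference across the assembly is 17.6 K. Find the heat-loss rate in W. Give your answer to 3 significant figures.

0.0128/0.172 = 0.07442
0.24/0.0215 = 11.16
0.0197/0.13 = 0.1515
0.206/0.826 = 0.2494
R_total = 0.11 + 0.07442 + 11.16 + 0.1515 + 0.2494 + 0.027 = 11.78 m²·K/W
Q = A·ΔT/R = 140 × 17.6 / 11.78 = 209.3 W

209 W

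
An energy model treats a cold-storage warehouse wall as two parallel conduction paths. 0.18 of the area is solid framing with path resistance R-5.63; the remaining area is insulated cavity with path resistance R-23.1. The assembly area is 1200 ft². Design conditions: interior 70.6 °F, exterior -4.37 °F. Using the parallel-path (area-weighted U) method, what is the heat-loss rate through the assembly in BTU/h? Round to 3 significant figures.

U_eff = 0.82/23.1 + 0.18/5.63 = 0.0355 + 0.03197 = 0.06747
R_eff = 1/U_eff = 14.82 ft²·°F·h/BTU
Q = 1200 × (70.6 − (-4.37)) / 14.82 = 6070 BTU/h

6070 BTU/h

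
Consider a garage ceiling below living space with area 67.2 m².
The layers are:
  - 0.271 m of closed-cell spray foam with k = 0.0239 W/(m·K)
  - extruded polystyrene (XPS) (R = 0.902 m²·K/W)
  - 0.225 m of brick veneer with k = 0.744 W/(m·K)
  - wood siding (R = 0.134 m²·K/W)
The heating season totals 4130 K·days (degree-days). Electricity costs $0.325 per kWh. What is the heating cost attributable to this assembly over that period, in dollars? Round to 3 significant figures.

0.271/0.0239 = 11.34
0.225/0.744 = 0.3024
R_total = 11.34 + 0.902 + 0.3024 + 0.134 = 12.68 m²·K/W
E = A × HDD × 24 / R / 1000 = 67.2 × 4130 × 24 / 12.68 / 1000 = 525.4 kWh
Cost = 525.4 × 0.325 = $170.8

171 dollars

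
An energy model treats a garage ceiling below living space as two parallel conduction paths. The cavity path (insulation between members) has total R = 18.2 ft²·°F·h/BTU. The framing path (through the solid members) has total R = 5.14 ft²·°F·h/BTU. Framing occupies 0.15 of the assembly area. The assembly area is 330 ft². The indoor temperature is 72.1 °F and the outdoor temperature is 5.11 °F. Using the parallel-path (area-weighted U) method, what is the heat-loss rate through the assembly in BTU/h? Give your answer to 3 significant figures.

U_eff = 0.85/18.2 + 0.15/5.14 = 0.0467 + 0.02918 = 0.07589
R_eff = 1/U_eff = 13.18 ft²·°F·h/BTU
Q = 330 × (72.1 − 5.11) / 13.18 = 1678 BTU/h

1680 BTU/h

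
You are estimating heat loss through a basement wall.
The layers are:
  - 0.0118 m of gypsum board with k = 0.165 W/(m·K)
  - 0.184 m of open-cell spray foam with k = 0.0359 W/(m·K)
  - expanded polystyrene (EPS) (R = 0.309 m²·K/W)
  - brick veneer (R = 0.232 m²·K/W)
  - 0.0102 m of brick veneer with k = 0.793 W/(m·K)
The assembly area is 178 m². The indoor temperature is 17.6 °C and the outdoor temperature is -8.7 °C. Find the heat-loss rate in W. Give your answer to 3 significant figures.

0.0118/0.165 = 0.07152
0.184/0.0359 = 5.125
0.0102/0.793 = 0.01286
R_total = 0.07152 + 5.125 + 0.309 + 0.232 + 0.01286 = 5.751 m²·K/W
Q = A·ΔT/R = 178 × (17.6 − (-8.7)) / 5.751 = 814.1 W

814 W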